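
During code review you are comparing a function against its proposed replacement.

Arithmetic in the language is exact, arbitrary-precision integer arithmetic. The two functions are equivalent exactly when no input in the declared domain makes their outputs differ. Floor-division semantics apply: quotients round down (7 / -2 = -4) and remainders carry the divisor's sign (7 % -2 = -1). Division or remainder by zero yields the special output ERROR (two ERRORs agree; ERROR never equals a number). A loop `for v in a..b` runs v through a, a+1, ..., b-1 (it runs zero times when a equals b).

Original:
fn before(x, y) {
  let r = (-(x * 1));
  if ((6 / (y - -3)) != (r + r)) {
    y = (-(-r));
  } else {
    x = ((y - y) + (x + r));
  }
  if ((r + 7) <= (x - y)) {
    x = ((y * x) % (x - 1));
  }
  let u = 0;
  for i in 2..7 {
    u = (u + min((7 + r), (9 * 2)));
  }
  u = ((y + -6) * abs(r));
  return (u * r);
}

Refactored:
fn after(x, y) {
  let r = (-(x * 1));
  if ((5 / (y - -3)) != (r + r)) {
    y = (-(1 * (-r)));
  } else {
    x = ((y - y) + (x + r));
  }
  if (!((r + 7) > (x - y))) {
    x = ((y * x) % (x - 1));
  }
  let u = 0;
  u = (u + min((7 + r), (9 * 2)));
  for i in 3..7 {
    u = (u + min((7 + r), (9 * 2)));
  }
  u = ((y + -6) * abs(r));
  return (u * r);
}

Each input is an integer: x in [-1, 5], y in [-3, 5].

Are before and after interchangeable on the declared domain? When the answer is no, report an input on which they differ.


The rewrite breaks on x=-1, y=-1, where the results are -5 and -7.
before: r = 1; ((6 / (y - -3)) != (r + r)) -> true; y = 1; ((r + 7) <= (x - y)) -> false; u = 0; [i=2]; u = 8; [i=3]; u = 16; [i=4]; u = 24; [i=5]; u = 32; [i=6]; u = 40; u = -5; return -5
after: r = 1; ((5 / (y - -3)) != (r + r)) -> false; x = 0; (!((r + 7) > (x - y))) -> false; u = 0; u = 8; [i=3]; u = 16; [i=4]; u = 24; [i=5]; u = 32; [i=6]; u = 40; u = -7; return -7
verdict: not equivalent; witness: x=-1, y=-1


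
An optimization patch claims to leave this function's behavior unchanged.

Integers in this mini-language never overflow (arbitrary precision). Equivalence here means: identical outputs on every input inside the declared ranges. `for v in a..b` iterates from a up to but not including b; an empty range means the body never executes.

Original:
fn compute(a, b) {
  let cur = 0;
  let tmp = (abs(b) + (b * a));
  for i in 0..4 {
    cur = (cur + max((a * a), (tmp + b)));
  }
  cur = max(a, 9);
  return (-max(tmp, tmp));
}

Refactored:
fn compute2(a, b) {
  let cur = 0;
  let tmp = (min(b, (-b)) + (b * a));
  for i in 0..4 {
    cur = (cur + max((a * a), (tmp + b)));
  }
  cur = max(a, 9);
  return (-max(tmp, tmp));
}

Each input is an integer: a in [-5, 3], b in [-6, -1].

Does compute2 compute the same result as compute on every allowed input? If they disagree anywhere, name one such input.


Take a=-5, b=-6.
compute: cur=0, then tmp=36, then (i=0), then cur=30, then (i=1), then cur=60, then (i=2), then cur=90, then (i=3), then cur=120, then cur=9, then returns -36
compute2: cur=0, then tmp=24, then (i=0), then cur=25, then (i=1), then cur=50, then (i=2), then cur=75, then (i=3), then cur=100, then cur=9, then returns -24
-36 against -24: the behavior changed.
verdict: not equivalent; witness: a=-5, b=-6


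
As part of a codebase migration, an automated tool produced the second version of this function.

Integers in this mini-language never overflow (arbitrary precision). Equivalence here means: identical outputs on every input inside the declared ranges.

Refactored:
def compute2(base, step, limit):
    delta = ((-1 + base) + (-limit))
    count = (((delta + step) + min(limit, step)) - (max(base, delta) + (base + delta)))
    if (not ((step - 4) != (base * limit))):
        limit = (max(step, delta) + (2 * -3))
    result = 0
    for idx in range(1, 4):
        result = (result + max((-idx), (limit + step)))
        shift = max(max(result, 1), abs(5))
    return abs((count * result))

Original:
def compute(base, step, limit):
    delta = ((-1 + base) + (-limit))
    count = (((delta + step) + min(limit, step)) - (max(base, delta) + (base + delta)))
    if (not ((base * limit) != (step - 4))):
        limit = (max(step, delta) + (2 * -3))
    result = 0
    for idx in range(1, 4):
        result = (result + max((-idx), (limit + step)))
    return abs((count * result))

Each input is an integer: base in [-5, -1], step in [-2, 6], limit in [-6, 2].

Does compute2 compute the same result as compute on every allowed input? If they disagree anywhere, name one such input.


Equivalent. Among the additions is an assignment to `shift` whose value nothing reads, and its value is discarded.
Across all 405 domain points the two functions coincide.
As a probe, take base=-5, step=5, limit=-5: compute runs delta becomes -1; next count becomes 6; next (not ((base * limit) != (step - 4))) evaluates to false; next result becomes 0; next at idx=1:; next result becomes 0; next at idx=2:; next result becomes 0; next at idx=3:; next result becomes 0; next final value 0; compute2 runs delta becomes -1; next count becomes 6; next (not ((step - 4) != (base * limit))) evaluates to false; next result becomes 0; next at idx=1:; next result becomes 0; next shift becomes 5; next at idx=2:; next result becomes 0; next shift becomes 5; next at idx=3:; next result becomes 0; next shift becomes 5; next final value 0; both end at 0.
verdict: equivalent


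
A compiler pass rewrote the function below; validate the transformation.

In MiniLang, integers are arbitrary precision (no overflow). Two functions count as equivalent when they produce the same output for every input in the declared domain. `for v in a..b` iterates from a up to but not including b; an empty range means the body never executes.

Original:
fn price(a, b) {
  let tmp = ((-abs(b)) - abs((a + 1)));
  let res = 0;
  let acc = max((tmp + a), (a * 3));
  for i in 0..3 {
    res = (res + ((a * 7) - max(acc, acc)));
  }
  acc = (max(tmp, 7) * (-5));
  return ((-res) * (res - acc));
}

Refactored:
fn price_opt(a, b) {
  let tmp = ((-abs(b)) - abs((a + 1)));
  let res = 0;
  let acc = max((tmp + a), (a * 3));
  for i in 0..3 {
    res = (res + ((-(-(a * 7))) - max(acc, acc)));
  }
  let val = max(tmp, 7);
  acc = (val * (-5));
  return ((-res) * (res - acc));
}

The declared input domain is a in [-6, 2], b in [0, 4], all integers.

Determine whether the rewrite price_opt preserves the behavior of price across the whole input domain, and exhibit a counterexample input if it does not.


The two are interchangeable: local variable names differ, statement counts differ, and every declared input agrees.
Tracing a=-3, b=4: price: tmp becomes -6; next res becomes 0; next acc becomes -9; next at i=0:; next res becomes -12; next at i=1:; next res becomes -24; next at i=2:; next res becomes -36; next acc becomes -35; next final value -36 | price_opt: tmp becomes -6; next res becomes 0; next acc becomes -9; next at i=0:; next res becomes -12; next at i=1:; next res becomes -24; next at i=2:; next res becomes -36; next val becomes 7; next acc becomes -35; next final value -36 — matching result -36.
Every one of the 45 inputs gives matching results.
verdict: equivalent


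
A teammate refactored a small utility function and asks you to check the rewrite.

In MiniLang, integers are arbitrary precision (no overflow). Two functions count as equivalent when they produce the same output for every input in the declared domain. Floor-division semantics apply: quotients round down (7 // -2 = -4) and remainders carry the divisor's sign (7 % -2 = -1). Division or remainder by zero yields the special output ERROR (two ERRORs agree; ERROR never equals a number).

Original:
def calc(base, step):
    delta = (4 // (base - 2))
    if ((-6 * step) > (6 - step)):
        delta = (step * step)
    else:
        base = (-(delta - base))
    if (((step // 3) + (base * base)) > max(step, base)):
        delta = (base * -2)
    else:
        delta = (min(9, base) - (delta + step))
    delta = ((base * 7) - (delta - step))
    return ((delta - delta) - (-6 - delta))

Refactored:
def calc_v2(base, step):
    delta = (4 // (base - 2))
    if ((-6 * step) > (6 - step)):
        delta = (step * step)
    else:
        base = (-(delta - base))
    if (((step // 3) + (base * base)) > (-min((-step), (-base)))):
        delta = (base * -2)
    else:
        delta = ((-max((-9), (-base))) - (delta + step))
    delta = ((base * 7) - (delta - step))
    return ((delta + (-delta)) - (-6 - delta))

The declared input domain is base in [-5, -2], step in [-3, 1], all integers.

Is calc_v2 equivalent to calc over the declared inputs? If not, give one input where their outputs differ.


Although arithmetic usage differs, 20/20 inputs agree.
verdict: equivalent


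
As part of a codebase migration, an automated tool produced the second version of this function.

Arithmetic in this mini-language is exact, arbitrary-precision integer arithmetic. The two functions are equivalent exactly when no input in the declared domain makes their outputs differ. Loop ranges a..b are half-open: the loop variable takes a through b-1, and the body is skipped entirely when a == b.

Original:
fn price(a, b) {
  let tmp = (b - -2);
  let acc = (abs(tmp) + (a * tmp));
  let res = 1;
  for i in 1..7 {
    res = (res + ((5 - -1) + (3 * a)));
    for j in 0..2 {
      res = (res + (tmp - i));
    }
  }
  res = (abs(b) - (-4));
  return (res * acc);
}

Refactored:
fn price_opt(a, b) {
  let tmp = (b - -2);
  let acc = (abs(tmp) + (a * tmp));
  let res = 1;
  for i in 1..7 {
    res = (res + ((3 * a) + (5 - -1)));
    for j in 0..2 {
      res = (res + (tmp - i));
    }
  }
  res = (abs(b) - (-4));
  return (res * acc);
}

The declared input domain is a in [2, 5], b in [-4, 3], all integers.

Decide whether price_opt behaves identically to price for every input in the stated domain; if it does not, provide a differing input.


Behavior is preserved: although same computation, different form, the outputs never diverge.
Tracing a=2, b=-2: price: tmp becomes 0; next acc becomes 0; next res becomes 1; next at i=1:; next res becomes 13; next at j=0:; next res becomes 12; next at j=1:; next res becomes 11; next at i=2:; next res becomes 23; next at j=0:; next res becomes 21; next at j=1:; next res becomes 19; next at i=3:; next res becomes 31; next at j=0:; next res becomes 28; next at j=1:; next res becomes 25; next at i=4:; next res becomes 37; next at j=0:; next res becomes 33; next at j=1:; next res becomes 29; next at i=5:; next res becomes 41; next at j=0:; next res becomes 36; next at j=1:; next res becomes 31; next at i=6:; next res becomes 43; next at j=0:; next res becomes 37; next at j=1:; next res becomes 31; next res becomes 6; next final value 0 | price_opt: tmp becomes 0; next acc becomes 0; next res becomes 1; next at i=1:; next res becomes 13; next at j=0:; next res becomes 12; next at j=1:; next res becomes 11; next at i=2:; next res becomes 23; next at j=0:; next res becomes 21; next at j=1:; next res becomes 19; next at i=3:; next res becomes 31; next at j=0:; next res becomes 28; next at j=1:; next res becomes 25; next at i=4:; next res becomes 37; next at j=0:; next res becomes 33; next at j=1:; next res becomes 29; next at i=5:; next res becomes 41; next at j=0:; next res becomes 36; next at j=1:; next res becomes 31; next at i=6:; next res becomes 43; next at j=0:; next res becomes 37; next at j=1:; next res becomes 31; next res becomes 6; next final value 0 — matching result 0.
Every one of the 32 inputs gives matching results.
verdict: equivalent


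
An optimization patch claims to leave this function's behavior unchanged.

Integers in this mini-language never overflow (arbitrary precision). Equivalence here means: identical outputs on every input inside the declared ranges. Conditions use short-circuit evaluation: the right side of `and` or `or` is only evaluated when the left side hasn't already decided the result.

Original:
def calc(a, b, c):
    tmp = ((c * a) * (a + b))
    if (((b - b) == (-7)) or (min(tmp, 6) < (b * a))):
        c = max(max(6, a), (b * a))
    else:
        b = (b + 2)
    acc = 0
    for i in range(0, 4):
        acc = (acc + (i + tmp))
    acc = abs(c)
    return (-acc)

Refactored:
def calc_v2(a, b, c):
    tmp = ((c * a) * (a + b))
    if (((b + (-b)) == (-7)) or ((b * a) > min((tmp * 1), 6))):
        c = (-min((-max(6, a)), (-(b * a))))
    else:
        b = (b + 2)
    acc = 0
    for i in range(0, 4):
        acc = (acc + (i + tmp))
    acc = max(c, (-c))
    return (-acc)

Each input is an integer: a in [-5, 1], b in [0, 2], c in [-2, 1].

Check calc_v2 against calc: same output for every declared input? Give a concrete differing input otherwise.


This is a faithful refactor — min/max/abs usage differs; also constant usage differs; also comparison usage differs; also arithmetic usage differs, but the computed results match everywhere.
Tracing a=1, b=1, c=-2: calc: tmp = -4; (((b - b) == (-7)) or (min(tmp, 6) < (b * a))) -> true; c = 6; acc = 0; [i=0]; acc = -4; [i=1]; acc = -7; [i=2]; acc = -9; [i=3]; acc = -10; acc = 6; return -6 | calc_v2: tmp = -4; (((b + (-b)) == (-7)) or ((b * a) > min((tmp * 1), 6))) -> true; c = 6; acc = 0; [i=0]; acc = -4; [i=1]; acc = -7; [i=2]; acc = -9; [i=3]; acc = -10; acc = 6; return -6 — matching result -6.
An exhaustive pass over the 84 declared inputs shows identical outputs.
verdict: equivalent


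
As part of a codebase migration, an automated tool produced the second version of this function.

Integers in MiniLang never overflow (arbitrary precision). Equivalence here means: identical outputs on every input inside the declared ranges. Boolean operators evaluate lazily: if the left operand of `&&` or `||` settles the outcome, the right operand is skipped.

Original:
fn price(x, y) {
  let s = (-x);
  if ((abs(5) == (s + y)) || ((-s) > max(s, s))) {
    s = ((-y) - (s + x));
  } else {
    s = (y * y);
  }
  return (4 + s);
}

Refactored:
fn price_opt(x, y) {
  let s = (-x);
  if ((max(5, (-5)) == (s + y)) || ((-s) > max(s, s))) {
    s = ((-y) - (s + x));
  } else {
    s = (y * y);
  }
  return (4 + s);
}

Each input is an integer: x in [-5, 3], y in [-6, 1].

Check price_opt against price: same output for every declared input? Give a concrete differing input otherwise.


Comparing the listings, the differences include: constant usage differs; and min/max/abs usage differs.
As a probe, take x=-2, y=-3: price runs s=2, then ((abs(5) == (s + y)) || ((-s) > max(s, s))) is false, then s=9, then returns 13; price_opt runs s=2, then ((max(5, (-5)) == (s + y)) || ((-s) > max(s, s))) is false, then s=9, then returns 13; both end at 13.
Across all 72 domain points the two functions coincide.
verdict: equivalent


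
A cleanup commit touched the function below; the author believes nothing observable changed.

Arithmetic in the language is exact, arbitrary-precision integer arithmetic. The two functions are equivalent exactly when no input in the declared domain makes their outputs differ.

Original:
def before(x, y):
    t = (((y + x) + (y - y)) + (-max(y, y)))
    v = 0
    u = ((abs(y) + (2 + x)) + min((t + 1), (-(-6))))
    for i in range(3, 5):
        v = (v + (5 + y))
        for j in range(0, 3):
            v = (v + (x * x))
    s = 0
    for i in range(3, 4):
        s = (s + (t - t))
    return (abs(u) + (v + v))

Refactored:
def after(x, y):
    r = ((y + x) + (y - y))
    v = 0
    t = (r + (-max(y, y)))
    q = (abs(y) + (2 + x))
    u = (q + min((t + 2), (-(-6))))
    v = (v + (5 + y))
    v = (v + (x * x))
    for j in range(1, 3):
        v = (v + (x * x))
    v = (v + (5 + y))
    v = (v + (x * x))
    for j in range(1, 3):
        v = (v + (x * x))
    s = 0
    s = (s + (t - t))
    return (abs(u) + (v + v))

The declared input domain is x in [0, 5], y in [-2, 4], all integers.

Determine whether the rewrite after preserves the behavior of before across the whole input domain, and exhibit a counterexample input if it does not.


Not equivalent: x=0, y=-2 separates them (17 vs 18).
before: t=0, then v=0, then u=5, then (i=3), then v=3, then (j=0), then v=3, then (j=1), then v=3, then (j=2), then v=3, then (i=4), then v=6, then (j=0), then v=6, then (j=1), then v=6, then (j=2), then v=6, then s=0, then (i=3), then s=0, then returns 17
after: r=-2, then v=0, then t=0, then q=4, then u=6, then v=3, then v=3, then (j=1), then v=3, then (j=2), then v=3, then v=6, then v=6, then (j=1), then v=6, then (j=2), then v=6, then s=0, then s=0, then returns 18
verdict: not equivalent; witness: x=0, y=-2


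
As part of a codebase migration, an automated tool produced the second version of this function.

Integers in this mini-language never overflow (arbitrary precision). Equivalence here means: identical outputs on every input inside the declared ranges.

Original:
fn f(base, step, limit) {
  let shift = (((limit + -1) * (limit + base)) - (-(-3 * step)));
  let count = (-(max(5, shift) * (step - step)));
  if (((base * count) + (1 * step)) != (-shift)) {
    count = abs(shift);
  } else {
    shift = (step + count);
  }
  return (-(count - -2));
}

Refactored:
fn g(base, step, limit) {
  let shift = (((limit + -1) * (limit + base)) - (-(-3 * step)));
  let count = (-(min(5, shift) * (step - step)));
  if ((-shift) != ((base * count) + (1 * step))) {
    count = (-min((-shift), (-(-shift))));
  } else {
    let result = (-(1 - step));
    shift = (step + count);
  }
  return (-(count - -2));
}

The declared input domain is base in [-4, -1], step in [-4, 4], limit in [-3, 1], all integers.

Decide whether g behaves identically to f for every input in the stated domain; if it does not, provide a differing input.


The edit looks behavioral (`max(5, shift)` became `min(5, shift)`), but over these ranges it never changes the outcome.
Tracing base=-4, step=4, limit=-1: f: shift becomes -2; next count becomes 0; next (((base * count) + (1 * step)) != (-shift)) evaluates to true; next count becomes 2; next final value -4 | g: shift becomes -2; next count becomes 0; next ((-shift) != ((base * count) + (1 * step))) evaluates to true; next count becomes 2; next final value -4 — matching result -4.
Every one of the 180 inputs gives matching results.
verdict: equivalent


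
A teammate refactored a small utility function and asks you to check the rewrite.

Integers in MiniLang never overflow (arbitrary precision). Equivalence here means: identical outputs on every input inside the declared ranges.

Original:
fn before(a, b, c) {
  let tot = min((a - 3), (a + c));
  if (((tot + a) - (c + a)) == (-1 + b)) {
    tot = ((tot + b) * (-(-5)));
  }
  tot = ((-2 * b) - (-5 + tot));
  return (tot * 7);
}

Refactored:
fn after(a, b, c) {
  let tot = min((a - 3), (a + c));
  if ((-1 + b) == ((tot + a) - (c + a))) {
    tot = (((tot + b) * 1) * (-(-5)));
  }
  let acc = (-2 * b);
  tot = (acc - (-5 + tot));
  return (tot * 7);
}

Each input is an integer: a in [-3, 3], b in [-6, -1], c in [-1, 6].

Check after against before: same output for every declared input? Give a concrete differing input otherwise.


The two versions differ — the changes include constant usage differs; local variable names differ; arithmetic usage differs; statement counts differ.
Spot check at a=-1, b=-1, c=4 — before: tot := -4 | (((tot + a) - (c + a)) == (-1 + b)): false | tot := 11 | result 77. after: tot := -4 | ((-1 + b) == ((tot + a) - (c + a))): false | acc := 2 | tot := 11 | result 77. Both give 77.
An exhaustive pass over the 336 declared inputs shows identical outputs.
verdict: equivalent


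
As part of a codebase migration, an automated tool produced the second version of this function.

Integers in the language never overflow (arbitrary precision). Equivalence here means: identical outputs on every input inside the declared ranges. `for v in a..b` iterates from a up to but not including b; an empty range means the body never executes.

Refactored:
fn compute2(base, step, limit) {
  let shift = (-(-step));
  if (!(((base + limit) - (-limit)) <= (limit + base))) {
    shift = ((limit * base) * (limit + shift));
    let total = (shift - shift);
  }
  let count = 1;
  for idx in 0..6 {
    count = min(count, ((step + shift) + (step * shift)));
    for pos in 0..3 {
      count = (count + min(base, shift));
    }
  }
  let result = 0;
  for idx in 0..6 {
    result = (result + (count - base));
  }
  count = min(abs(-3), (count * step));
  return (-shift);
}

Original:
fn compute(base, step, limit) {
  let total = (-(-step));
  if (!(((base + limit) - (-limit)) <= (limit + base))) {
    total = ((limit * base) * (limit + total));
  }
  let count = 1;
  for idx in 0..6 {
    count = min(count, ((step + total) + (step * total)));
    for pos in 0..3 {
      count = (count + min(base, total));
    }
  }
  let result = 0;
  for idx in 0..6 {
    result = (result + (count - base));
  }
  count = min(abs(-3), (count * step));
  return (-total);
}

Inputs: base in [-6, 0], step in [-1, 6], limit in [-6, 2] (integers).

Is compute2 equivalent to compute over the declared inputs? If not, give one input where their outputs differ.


This is a faithful refactor — local variable names differ; and arithmetic usage differs; and statement counts differ, but the computed results match everywhere.
As a probe, take base=-5, step=6, limit=-3: compute runs total := 6 | (!(((base + limit) - (-limit)) <= (limit + base))): false | count := 1 | iter idx=0: | count := 1 | iter pos=0: | count := -4 | iter pos=1: | count := -9 | iter pos=2: | count := -14 | iter idx=1: | count := -14 | iter pos=0: | count := -19 | iter pos=1: | count := -24 | iter pos=2: | count := -29 | iter idx=2: | count := -29 | iter pos=0: | count := -34 | iter pos=1: | count := -39 | iter pos=2: | count := -44 | iter idx=3: | count := -44 | iter pos=0: | count := -49 | iter pos=1: | count := -54 | iter pos=2: | count := -59 | iter idx=4: | count := -59 | iter pos=0: | count := -64 | iter pos=1: | count := -69 | iter pos=2: | count := -74 | iter idx=5: | count := -74 | iter pos=0: | count := -79 | iter pos=1: | count := -84 | iter pos=2: | count := -89 | result := 0 | iter idx=0: | result := -84 | iter idx=1: | result := -168 | iter idx=2: | result := -252 | iter idx=3: | result := -336 | iter idx=4: | result := -420 | iter idx=5: | result := -504 | count := -534 | result -6; compute2 runs shift := 6 | (!(((base + limit) - (-limit)) <= (limit + base))): false | count := 1 | iter idx=0: | count := 1 | iter pos=0: | count := -4 | iter pos=1: | count := -9 | iter pos=2: | count := -14 | iter idx=1: | count := -14 | iter pos=0: | count := -19 | iter pos=1: | count := -24 | iter pos=2: | count := -29 | iter idx=2: | count := -29 | iter pos=0: | count := -34 | iter pos=1: | count := -39 | iter pos=2: | count := -44 | iter idx=3: | count := -44 | iter pos=0: | count := -49 | iter pos=1: | count := -54 | iter pos=2: | count := -59 | iter idx=4: | count := -59 | iter pos=0: | count := -64 | iter pos=1: | count := -69 | iter pos=2: | count := -74 | iter idx=5: | count := -74 | iter pos=0: | count := -79 | iter pos=1: | count := -84 | iter pos=2: | count := -89 | result := 0 | iter idx=0: | result := -84 | iter idx=1: | result := -168 | iter idx=2: | result := -252 | iter idx=3: | result := -336 | iter idx=4: | result := -420 | iter idx=5: | result := -504 | count := -534 | result -6; both end at -6.
Across all 504 domain points the two functions coincide.
verdict: equivalent


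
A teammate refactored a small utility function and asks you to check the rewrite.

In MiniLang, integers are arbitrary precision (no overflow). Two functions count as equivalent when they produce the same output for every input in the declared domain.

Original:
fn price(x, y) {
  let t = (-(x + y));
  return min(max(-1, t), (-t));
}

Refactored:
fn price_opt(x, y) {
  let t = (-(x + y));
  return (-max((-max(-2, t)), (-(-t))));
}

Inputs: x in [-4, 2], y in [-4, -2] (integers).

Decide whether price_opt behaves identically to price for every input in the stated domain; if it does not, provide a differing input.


Although `-1` became `-2`, no input in the stated domain can expose it; all 21 inputs agree.
verdict: equivalent


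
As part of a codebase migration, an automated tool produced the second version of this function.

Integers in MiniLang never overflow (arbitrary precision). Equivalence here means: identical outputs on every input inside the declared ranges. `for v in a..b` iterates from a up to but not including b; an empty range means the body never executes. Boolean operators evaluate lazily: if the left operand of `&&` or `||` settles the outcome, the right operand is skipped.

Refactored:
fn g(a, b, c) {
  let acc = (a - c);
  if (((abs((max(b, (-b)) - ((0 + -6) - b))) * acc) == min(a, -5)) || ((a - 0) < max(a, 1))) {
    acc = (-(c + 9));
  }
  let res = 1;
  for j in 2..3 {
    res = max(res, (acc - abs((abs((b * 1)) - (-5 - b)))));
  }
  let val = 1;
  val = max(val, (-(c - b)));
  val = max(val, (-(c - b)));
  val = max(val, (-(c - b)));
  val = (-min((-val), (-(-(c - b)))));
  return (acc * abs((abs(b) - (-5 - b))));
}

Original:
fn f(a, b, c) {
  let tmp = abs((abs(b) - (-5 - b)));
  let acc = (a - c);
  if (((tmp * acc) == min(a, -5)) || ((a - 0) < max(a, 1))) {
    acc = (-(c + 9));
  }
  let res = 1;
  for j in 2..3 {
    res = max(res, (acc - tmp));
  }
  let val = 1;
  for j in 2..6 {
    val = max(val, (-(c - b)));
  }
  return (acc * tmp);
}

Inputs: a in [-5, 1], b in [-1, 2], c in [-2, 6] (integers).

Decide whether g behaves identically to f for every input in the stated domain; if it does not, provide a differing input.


Consider the input a=1, b=-1, c=2.
f: tmp = 5; acc = -1; (((tmp * acc) == min(a, -5)) || ((a - 0) < max(a, 1))) -> true; acc = -11; res = 1; [j=2]; res = 1; val = 1; [j=2]; val = 1; [j=3]; val = 1; [j=4]; val = 1; [j=5]; val = 1; return -55
g: acc = -1; (((abs((max(b, (-b)) - ((0 + -6) - b))) * acc) == min(a, -5)) || ((a - 0) < max(a, 1))) -> false; res = 1; [j=2]; res = 1; val = 1; val = 1; val = 1; val = 1; val = 1; return -5
-55 and -5 differ, so these are not the same function on this domain.
verdict: not equivalent; witness: a=1, b=-1, c=2


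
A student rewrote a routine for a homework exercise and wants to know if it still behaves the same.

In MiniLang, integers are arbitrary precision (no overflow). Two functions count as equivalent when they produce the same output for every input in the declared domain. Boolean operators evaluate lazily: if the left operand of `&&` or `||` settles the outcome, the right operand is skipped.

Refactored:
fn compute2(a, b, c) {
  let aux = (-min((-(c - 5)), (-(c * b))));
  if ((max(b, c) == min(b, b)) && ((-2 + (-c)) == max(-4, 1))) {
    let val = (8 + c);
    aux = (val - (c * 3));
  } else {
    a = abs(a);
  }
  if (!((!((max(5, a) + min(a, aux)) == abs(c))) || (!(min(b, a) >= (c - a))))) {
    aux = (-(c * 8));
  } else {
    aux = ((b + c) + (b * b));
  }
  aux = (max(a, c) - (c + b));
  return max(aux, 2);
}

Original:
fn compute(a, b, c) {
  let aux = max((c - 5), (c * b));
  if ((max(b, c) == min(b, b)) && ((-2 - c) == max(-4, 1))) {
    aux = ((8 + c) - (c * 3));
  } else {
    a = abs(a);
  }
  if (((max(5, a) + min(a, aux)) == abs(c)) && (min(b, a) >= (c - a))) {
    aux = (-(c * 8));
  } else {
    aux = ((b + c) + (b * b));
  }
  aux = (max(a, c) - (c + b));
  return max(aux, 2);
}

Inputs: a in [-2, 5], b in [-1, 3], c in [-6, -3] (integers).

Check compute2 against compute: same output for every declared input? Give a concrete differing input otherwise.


Comparing the listings, the differences include: boolean connective usage differs; and local variable names differ; and arithmetic usage differs; and min/max/abs usage differs; and statement counts differ.
One worked example (a=5, b=1, c=-3) — compute: aux=-3, then ((max(b, c) == min(b, b)) && ((-2 - c) == max(-4, 1))) is true, then aux=14, then (((max(5, a) + min(a, aux)) == abs(c)) && (min(b, a) >= (c - a))) is false, then aux=-1, then aux=7, then returns 7; compute2: aux=-3, then ((max(b, c) == min(b, b)) && ((-2 + (-c)) == max(-4, 1))) is true, then val=5, then aux=14, then (!((!((max(5, a) + min(a, aux)) == abs(c))) || (!(min(b, a) >= (c - a))))) is false, then aux=-1, then aux=7, then returns 7; agreement on 7.
Sweeping the whole domain (160 inputs) finds no disagreement.
verdict: equivalent


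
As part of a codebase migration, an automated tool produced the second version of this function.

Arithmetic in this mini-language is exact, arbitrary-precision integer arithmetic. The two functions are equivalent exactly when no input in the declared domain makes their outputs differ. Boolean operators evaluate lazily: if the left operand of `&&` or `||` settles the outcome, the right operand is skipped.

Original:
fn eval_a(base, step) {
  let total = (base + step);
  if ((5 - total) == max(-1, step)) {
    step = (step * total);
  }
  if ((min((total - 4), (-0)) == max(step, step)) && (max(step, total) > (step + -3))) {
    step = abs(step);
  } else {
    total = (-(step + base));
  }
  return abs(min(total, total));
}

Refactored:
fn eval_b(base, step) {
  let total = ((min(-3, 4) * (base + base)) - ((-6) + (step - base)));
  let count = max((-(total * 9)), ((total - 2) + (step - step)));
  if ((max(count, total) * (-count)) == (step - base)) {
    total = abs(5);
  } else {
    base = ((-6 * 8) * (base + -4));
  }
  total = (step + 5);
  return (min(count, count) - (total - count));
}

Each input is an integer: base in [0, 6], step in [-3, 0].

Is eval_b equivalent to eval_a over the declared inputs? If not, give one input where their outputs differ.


Run the pair on base=0, step=-3.
eval_a: total := -3 | ((5 - total) == max(-1, step)): false | ((min((total - 4), (-0)) == max(step, step)) && (max(step, total) > (step + -3))): false | total := 3 | result 3
eval_b: total := 9 | count := 7 | ((max(count, total) * (-count)) == (step - base)): false | base := 192 | total := 2 | result 12
3 against 12: the behavior changed.
verdict: not equivalent; witness: base=0, step=-3


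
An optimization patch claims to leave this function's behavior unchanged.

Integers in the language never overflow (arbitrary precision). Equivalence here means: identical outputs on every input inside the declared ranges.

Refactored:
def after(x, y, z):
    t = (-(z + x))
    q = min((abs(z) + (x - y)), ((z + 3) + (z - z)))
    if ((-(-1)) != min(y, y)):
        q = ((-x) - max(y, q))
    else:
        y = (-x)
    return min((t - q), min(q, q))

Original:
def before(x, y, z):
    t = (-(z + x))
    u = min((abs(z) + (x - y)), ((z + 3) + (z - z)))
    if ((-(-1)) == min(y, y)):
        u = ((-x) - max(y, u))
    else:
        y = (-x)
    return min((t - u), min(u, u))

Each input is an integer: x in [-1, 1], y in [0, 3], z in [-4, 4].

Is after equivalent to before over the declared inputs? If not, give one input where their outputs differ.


At x=-1, y=0, z=-4: before gives -1, after gives 1.
verdict: not equivalent; witness: x=-1, y=0, z=-4


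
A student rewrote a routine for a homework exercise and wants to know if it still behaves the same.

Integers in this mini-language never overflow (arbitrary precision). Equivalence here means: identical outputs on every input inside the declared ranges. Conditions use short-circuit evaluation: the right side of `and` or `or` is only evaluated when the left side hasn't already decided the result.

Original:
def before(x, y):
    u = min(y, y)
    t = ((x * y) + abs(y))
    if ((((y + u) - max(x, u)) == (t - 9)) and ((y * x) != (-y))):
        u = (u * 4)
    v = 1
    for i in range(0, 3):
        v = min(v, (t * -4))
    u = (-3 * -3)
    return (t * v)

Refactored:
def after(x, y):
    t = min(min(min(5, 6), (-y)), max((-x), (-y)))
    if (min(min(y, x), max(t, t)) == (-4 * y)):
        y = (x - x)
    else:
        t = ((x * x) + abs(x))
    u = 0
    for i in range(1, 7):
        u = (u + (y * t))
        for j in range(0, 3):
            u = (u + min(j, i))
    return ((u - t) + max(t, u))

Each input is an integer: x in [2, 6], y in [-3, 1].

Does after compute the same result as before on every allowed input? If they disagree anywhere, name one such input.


Consider the input x=2, y=-3.
before: u becomes -3; next t becomes -3; next ((((y + u) - max(x, u)) == (t - 9)) and ((y * x) != (-y))) evaluates to false; next v becomes 1; next at i=0:; next v becomes 1; next at i=1:; next v becomes 1; next at i=2:; next v becomes 1; next u becomes 9; next final value -3
after: t becomes 3; next (min(min(y, x), max(t, t)) == (-4 * y)) evaluates to false; next t becomes 6; next u becomes 0; next at i=1:; next u becomes -18; next at j=0:; next u becomes -18; next at j=1:; next u becomes -17; next at j=2:; next u becomes -16; next at i=2:; next u becomes -34; next at j=0:; next u becomes -34; next at j=1:; next u becomes -33; next at j=2:; next u becomes -31; next at i=3:; next u becomes -49; next at j=0:; next u becomes -49; next at j=1:; next u becomes -48; next at j=2:; next u becomes -46; next at i=4:; next u becomes -64; next at j=0:; next u becomes -64; next at j=1:; next u becomes -63; next at j=2:; next u becomes -61; next at i=5:; next u becomes -79; next at j=0:; next u becomes -79; next at j=1:; next u becomes -78; next at j=2:; next u becomes -76; next at i=6:; next u becomes -94; next at j=0:; next u becomes -94; next at j=1:; next u becomes -93; next at j=2:; next u becomes -91; next final value -91
-3 != -91, so the rewrite changes behavior.
verdict: not equivalent; witness: x=2, y=-3


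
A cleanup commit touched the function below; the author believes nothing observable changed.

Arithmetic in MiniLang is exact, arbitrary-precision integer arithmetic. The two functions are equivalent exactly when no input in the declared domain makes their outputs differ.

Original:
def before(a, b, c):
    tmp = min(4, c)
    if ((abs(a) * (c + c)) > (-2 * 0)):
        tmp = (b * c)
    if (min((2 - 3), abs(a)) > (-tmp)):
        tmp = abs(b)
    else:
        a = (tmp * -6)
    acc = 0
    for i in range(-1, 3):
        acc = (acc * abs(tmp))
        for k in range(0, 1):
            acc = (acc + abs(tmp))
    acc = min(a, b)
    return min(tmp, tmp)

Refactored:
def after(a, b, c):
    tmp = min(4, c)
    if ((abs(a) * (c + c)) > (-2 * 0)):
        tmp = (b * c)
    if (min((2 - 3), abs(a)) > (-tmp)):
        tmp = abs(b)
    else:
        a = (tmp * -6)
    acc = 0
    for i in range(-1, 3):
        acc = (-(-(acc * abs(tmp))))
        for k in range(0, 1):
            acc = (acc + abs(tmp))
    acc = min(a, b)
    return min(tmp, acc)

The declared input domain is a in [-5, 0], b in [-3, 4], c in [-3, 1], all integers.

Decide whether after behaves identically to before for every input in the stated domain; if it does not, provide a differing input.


There is a counterexample at a=-5, b=-3, c=-2: -2 on one side, -3 on the other.
before: tmp=-2, then ((abs(a) * (c + c)) > (-2 * 0)) is false, then (min((2 - 3), abs(a)) > (-tmp)) is false, then a=12, then acc=0, then (i=-1), then acc=0, then (k=0), then acc=2, then (i=0), then acc=4, then (k=0), then acc=6, then (i=1), then acc=12, then (k=0), then acc=14, then (i=2), then acc=28, then (k=0), then acc=30, then acc=-3, then returns -2
after: tmp=-2, then ((abs(a) * (c + c)) > (-2 * 0)) is false, then (min((2 - 3), abs(a)) > (-tmp)) is false, then a=12, then acc=0, then (i=-1), then acc=0, then (k=0), then acc=2, then (i=0), then acc=4, then (k=0), then acc=6, then (i=1), then acc=12, then (k=0), then acc=14, then (i=2), then acc=28, then (k=0), then acc=30, then acc=-3, then returns -3
verdict: not equivalent; witness: a=-5, b=-3, c=-2


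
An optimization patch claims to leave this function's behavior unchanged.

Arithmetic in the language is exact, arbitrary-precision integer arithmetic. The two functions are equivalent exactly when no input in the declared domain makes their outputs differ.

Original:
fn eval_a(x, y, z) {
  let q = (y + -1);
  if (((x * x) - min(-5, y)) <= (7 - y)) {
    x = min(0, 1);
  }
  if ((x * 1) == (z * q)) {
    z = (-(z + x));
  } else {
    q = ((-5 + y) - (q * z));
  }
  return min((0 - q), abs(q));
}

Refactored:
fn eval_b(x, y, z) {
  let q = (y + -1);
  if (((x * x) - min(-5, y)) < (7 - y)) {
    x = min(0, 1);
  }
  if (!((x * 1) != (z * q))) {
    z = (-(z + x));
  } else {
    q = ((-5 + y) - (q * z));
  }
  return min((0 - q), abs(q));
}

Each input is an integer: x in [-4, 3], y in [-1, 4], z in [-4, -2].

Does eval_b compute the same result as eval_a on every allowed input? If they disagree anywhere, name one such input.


The rewrite breaks on x=-1, y=1, z=-4, where the results are 0 and 4.
eval_a: q=0, then (((x * x) - min(-5, y)) <= (7 - y)) is true, then x=0, then ((x * 1) == (z * q)) is true, then z=4, then returns 0
eval_b: q=0, then (((x * x) - min(-5, y)) < (7 - y)) is false, then (!((x * 1) != (z * q))) is false, then q=-4, then returns 4
verdict: not equivalent; witness: x=-1, y=1, z=-4


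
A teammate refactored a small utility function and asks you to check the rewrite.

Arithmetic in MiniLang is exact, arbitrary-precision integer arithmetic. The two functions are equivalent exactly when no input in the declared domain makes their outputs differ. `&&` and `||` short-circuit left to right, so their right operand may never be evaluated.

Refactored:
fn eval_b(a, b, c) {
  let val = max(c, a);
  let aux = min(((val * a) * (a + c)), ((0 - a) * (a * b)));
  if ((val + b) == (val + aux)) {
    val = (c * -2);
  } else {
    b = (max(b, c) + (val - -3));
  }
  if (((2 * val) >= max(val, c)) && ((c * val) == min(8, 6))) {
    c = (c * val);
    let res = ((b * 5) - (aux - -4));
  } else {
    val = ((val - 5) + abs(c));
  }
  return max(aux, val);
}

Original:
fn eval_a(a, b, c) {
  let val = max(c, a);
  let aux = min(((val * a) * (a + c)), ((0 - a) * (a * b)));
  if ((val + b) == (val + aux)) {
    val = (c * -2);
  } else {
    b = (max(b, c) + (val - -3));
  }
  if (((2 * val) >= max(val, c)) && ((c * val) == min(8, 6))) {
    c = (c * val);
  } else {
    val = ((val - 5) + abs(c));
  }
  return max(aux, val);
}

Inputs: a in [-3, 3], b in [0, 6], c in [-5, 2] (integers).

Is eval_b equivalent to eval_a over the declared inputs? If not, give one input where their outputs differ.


This is a faithful refactor — constant usage differs; also local variable names differ; also arithmetic usage differs; also statement counts differ, but the computed results match everywhere.
One worked example (a=-1, b=6, c=-5) — eval_a: val=-1, then aux=-6, then ((val + b) == (val + aux)) is false, then b=8, then (((2 * val) >= max(val, c)) && ((c * val) == min(8, 6))) is false, then val=-1, then returns -1; eval_b: val=-1, then aux=-6, then ((val + b) == (val + aux)) is false, then b=8, then (((2 * val) >= max(val, c)) && ((c * val) == min(8, 6))) is false, then val=-1, then returns -1; agreement on -1.
Every one of the 392 inputs gives matching results.
verdict: equivalent


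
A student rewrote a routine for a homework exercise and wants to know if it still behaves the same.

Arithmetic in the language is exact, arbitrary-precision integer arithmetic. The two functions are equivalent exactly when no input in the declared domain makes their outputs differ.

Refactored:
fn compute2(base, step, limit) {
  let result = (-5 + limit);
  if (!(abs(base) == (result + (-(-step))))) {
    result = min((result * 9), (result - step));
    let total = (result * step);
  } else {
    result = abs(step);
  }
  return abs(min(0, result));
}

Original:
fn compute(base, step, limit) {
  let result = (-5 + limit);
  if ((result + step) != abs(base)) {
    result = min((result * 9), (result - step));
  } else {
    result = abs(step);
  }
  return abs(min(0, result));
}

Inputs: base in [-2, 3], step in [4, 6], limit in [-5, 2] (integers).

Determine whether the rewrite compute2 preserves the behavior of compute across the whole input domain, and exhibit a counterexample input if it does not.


Comparing the listings, the differences include: local variable names differ; and comparison usage differs; and statement counts differ; and arithmetic usage differs; and boolean connective usage differs.
Spot check at base=1, step=5, limit=-2 — compute: result=-7, then ((result + step) != abs(base)) is true, then result=-63, then returns 63. compute2: result=-7, then (!(abs(base) == (result + (-(-step))))) is true, then result=-63, then total=-315, then returns 63. Both give 63.
Checked all 144 inputs in the declared domain: the outputs agree on every one.
verdict: equivalent
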